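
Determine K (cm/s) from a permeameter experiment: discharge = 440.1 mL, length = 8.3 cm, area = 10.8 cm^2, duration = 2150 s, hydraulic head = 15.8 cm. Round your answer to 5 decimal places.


Step 1: K = Q * L / (A * t * h)
Step 2: Numerator = 440.1 * 8.3 = 3652.83
Step 3: Denominator = 10.8 * 2150 * 15.8 = 366876.0
Step 4: K = 3652.83 / 366876.0 = 0.00996 cm/s

0.00996


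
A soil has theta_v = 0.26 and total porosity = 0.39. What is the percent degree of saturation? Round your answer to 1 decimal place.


Step 1: S = 100 * theta_v / n
Step 2: S = 100 * 0.26 / 0.39
Step 3: S = 66.7%

66.7


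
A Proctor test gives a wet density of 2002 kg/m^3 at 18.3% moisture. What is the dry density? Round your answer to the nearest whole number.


Step 1: Dry density = wet density / (1 + w/100)
Step 2: Dry density = 2002 / (1 + 18.3/100)
Step 3: Dry density = 2002 / 1.183
Step 4: Dry density = 1692 kg/m^3

1692


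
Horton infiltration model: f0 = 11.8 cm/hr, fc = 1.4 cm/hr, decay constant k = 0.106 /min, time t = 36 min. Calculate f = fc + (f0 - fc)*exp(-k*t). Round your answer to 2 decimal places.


Step 1: f = fc + (f0 - fc) * exp(-k * t)
Step 2: exp(-0.106 * 36) = 0.022016
Step 3: f = 1.4 + (11.8 - 1.4) * 0.022016
Step 4: f = 1.4 + 10.4 * 0.022016
Step 5: f = 1.63 cm/hr

1.63


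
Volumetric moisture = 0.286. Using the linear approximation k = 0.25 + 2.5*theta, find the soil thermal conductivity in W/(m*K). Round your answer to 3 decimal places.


Step 1: k = 0.25 + 2.5 * theta
Step 2: k = 0.25 + 2.5 * 0.286
Step 3: k = 0.25 + 0.715
Step 4: k = 0.965 W/(m*K)

0.965


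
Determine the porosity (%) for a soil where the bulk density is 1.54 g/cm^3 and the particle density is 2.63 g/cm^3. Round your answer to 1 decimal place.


Step 1: Formula: n = 100 * (1 - BD / PD)
Step 2: n = 100 * (1 - 1.54 / 2.63)
Step 3: n = 100 * (1 - 0.58555)
Step 4: n = 41.4%

41.4


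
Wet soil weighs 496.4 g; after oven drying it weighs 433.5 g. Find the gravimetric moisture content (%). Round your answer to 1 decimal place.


Step 1: Water mass = wet - dry = 496.4 - 433.5 = 62.9 g
Step 2: w = 100 * water mass / dry mass
Step 3: w = 100 * 62.9 / 433.5 = 14.5%

14.5


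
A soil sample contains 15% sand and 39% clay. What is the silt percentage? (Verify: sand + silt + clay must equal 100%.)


Step 1: sand + silt + clay = 100%
Step 2: silt = 100 - sand - clay
Step 3: silt = 100 - 15 - 39
Step 4: silt = 46%

46


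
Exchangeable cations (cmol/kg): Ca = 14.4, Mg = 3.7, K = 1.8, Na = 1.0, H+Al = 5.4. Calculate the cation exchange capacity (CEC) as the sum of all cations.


Step 1: CEC = Ca + Mg + K + Na + (H+Al)
Step 2: CEC = 14.4 + 3.7 + 1.8 + 1.0 + 5.4
Step 3: CEC = 26.3 cmol/kg

26.3


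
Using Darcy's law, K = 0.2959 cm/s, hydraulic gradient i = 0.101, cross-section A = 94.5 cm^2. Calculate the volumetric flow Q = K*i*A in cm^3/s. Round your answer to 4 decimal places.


Step 1: Apply Darcy's law: Q = K * i * A
Step 2: Q = 0.2959 * 0.101 * 94.5
Step 3: Q = 2.8242 cm^3/s

2.8242


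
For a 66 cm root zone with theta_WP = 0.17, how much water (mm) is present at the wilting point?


Step 1: Water (mm) = theta_WP * depth * 10
Step 2: Water = 0.17 * 66 * 10
Step 3: Water = 112.2 mm

112.2


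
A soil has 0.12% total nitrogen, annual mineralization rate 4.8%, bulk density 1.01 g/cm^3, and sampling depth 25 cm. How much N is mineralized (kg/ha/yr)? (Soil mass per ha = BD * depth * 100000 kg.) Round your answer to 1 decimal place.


Step 1: Soil mass per ha = BD * depth * 100000 = 1.01 * 25 * 100000 = 2525000 kg
Step 2: Total N pool = soil mass * N%/100 = 2525000 * 0.12/100 = 3030.0 kg/ha
Step 3: N mineralized = N pool * rate%/100 = 3030.0 * 4.8/100 = 145.4 kg/ha/yr

145.4


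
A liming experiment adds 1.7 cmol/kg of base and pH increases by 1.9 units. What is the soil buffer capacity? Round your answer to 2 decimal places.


Step 1: BC = change in base / change in pH
Step 2: BC = 1.7 / 1.9
Step 3: BC = 0.89 cmol/(kg*pH unit)

0.89


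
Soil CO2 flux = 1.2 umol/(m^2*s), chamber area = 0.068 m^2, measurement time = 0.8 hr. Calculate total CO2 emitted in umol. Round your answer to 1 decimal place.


Step 1: Convert time to seconds: 0.8 hr * 3600 = 2880.0 s
Step 2: Total = flux * area * time_s
Step 3: Total = 1.2 * 0.068 * 2880.0
Step 4: Total = 235.0 umol

235.0


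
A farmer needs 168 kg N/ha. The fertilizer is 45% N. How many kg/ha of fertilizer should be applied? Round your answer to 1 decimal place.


Step 1: Fertilizer rate = target N / (N content / 100)
Step 2: Rate = 168 / (45 / 100)
Step 3: Rate = 168 / 0.45
Step 4: Rate = 373.3 kg/ha

373.3


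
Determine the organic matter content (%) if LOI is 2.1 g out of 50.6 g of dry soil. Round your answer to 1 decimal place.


Step 1: OM% = 100 * LOI / sample mass
Step 2: OM = 100 * 2.1 / 50.6
Step 3: OM = 4.2%

4.2


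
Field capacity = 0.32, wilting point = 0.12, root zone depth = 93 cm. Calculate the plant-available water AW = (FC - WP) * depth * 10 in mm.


Step 1: Available water = (FC - WP) * depth * 10
Step 2: AW = (0.32 - 0.12) * 93 * 10
Step 3: AW = 0.2 * 93 * 10
Step 4: AW = 186.0 mm

186.0


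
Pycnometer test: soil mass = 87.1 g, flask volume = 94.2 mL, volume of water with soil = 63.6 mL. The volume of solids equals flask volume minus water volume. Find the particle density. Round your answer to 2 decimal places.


Step 1: Volume of solids = flask volume - water volume with soil
Step 2: V_solids = 94.2 - 63.6 = 30.6 mL
Step 3: Particle density = mass / V_solids = 87.1 / 30.6 = 2.85 g/cm^3

2.85


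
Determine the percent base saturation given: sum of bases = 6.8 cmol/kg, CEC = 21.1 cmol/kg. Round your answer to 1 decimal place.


Step 1: BS = 100 * (sum of bases) / CEC
Step 2: BS = 100 * 6.8 / 21.1
Step 3: BS = 32.2%

32.2


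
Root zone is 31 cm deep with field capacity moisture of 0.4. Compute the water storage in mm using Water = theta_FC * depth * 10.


Step 1: Water (mm) = theta_FC * depth (cm) * 10
Step 2: Water = 0.4 * 31 * 10
Step 3: Water = 124.0 mm

124.0


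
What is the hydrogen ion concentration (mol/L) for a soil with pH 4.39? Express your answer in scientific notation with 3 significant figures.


Step 1: [H+] = 10^(-pH)
Step 2: [H+] = 10^(-4.39)
Step 3: [H+] = 4.07e-05 mol/L

4.07e-05


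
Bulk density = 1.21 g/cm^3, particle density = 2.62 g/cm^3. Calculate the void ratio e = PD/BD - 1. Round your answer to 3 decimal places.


Step 1: e = PD / BD - 1
Step 2: e = 2.62 / 1.21 - 1
Step 3: e = 2.16529 - 1
Step 4: e = 1.165

1.165


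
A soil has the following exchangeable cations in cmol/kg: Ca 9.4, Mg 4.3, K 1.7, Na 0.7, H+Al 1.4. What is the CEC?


Step 1: CEC = Ca + Mg + K + Na + (H+Al)
Step 2: CEC = 9.4 + 4.3 + 1.7 + 0.7 + 1.4
Step 3: CEC = 17.5 cmol/kg

17.5


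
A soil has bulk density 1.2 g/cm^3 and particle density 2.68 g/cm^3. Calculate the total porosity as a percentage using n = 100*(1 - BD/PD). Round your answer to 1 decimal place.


Step 1: Formula: n = 100 * (1 - BD / PD)
Step 2: n = 100 * (1 - 1.2 / 2.68)
Step 3: n = 100 * (1 - 0.44776)
Step 4: n = 55.2%

55.2


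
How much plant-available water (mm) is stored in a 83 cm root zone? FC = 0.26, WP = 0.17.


Step 1: Available water = (FC - WP) * depth * 10
Step 2: AW = (0.26 - 0.17) * 83 * 10
Step 3: AW = 0.09 * 83 * 10
Step 4: AW = 74.7 mm

74.7


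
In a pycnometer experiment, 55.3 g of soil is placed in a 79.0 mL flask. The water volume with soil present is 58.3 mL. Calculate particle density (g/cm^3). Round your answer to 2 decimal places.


Step 1: Volume of solids = flask volume - water volume with soil
Step 2: V_solids = 79.0 - 58.3 = 20.7 mL
Step 3: Particle density = mass / V_solids = 55.3 / 20.7 = 2.67 g/cm^3

2.67


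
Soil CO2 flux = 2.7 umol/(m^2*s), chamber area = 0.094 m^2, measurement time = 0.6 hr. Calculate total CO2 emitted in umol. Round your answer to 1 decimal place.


Step 1: Convert time to seconds: 0.6 hr * 3600 = 2160.0 s
Step 2: Total = flux * area * time_s
Step 3: Total = 2.7 * 0.094 * 2160.0
Step 4: Total = 548.2 umol

548.2


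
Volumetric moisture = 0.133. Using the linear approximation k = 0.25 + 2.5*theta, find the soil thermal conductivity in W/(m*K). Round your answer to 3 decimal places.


Step 1: k = 0.25 + 2.5 * theta
Step 2: k = 0.25 + 2.5 * 0.133
Step 3: k = 0.25 + 0.333
Step 4: k = 0.583 W/(m*K)

0.583


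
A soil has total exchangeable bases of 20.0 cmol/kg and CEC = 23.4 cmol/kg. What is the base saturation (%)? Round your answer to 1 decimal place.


Step 1: BS = 100 * (sum of bases) / CEC
Step 2: BS = 100 * 20.0 / 23.4
Step 3: BS = 85.5%

85.5


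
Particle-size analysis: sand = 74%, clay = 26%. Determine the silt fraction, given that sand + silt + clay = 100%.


Step 1: sand + silt + clay = 100%
Step 2: silt = 100 - sand - clay
Step 3: silt = 100 - 74 - 26
Step 4: silt = 0%

0


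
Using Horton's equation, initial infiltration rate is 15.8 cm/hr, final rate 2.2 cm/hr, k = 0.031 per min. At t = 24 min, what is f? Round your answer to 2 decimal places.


Step 1: f = fc + (f0 - fc) * exp(-k * t)
Step 2: exp(-0.031 * 24) = 0.475209
Step 3: f = 2.2 + (15.8 - 2.2) * 0.475209
Step 4: f = 2.2 + 13.6 * 0.475209
Step 5: f = 8.66 cm/hr

8.66


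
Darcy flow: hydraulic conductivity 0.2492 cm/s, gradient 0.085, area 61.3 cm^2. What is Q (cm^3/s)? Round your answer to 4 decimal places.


Step 1: Apply Darcy's law: Q = K * i * A
Step 2: Q = 0.2492 * 0.085 * 61.3
Step 3: Q = 1.2985 cm^3/s

1.2985


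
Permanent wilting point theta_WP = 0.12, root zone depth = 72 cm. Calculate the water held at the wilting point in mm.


Step 1: Water (mm) = theta_WP * depth * 10
Step 2: Water = 0.12 * 72 * 10
Step 3: Water = 86.4 mm

86.4


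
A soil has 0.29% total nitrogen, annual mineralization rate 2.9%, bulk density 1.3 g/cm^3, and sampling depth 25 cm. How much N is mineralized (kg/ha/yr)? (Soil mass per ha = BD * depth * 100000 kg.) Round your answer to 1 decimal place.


Step 1: Soil mass per ha = BD * depth * 100000 = 1.3 * 25 * 100000 = 3250000 kg
Step 2: Total N pool = soil mass * N%/100 = 3250000 * 0.29/100 = 9425.0 kg/ha
Step 3: N mineralized = N pool * rate%/100 = 9425.0 * 2.9/100 = 273.3 kg/ha/yr

273.3


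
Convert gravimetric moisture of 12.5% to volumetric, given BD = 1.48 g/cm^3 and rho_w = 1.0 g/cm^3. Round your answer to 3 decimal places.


Step 1: theta = (w / 100) * BD / rho_w
Step 2: theta = (12.5 / 100) * 1.48 / 1.0
Step 3: theta = 0.125 * 1.48
Step 4: theta = 0.185

0.185


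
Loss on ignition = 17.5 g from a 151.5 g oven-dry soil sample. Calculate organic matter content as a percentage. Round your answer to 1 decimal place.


Step 1: OM% = 100 * LOI / sample mass
Step 2: OM = 100 * 17.5 / 151.5
Step 3: OM = 11.6%

11.6


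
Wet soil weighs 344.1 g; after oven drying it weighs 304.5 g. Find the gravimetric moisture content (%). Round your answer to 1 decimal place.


Step 1: Water mass = wet - dry = 344.1 - 304.5 = 39.6 g
Step 2: w = 100 * water mass / dry mass
Step 3: w = 100 * 39.6 / 304.5 = 13.0%

13.0


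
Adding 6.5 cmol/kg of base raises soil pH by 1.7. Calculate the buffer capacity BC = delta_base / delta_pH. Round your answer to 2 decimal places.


Step 1: BC = change in base / change in pH
Step 2: BC = 6.5 / 1.7
Step 3: BC = 3.82 cmol/(kg*pH unit)

3.82


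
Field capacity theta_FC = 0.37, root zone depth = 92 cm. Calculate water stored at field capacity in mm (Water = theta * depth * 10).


Step 1: Water (mm) = theta_FC * depth (cm) * 10
Step 2: Water = 0.37 * 92 * 10
Step 3: Water = 340.4 mm

340.4


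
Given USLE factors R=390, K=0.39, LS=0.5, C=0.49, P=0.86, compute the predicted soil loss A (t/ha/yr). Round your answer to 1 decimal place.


Step 1: A = R * K * LS * C * P
Step 2: R * K = 390 * 0.39 = 152.1
Step 3: (R*K) * LS = 152.1 * 0.5 = 76.05
Step 4: * C * P = 76.05 * 0.49 * 0.86 = 32.0
Step 5: A = 32.0 t/(ha*yr)

32.0


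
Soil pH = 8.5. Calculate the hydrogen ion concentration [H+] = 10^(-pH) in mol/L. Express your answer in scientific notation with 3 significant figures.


Step 1: [H+] = 10^(-pH)
Step 2: [H+] = 10^(-8.5)
Step 3: [H+] = 3.16e-09 mol/L

3.16e-09


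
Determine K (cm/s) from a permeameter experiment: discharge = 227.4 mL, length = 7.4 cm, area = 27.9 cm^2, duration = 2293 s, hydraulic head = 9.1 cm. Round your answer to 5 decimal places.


Step 1: K = Q * L / (A * t * h)
Step 2: Numerator = 227.4 * 7.4 = 1682.76
Step 3: Denominator = 27.9 * 2293 * 9.1 = 582169.77
Step 4: K = 1682.76 / 582169.77 = 0.00289 cm/s

0.00289


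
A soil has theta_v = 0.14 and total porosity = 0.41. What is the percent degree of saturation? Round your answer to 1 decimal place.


Step 1: S = 100 * theta_v / n
Step 2: S = 100 * 0.14 / 0.41
Step 3: S = 34.1%

34.1


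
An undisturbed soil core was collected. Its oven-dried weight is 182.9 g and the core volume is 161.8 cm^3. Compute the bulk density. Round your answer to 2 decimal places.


Step 1: Identify the formula: BD = dry mass / volume
Step 2: Substitute values: BD = 182.9 / 161.8
Step 3: BD = 1.13 g/cm^3

1.13


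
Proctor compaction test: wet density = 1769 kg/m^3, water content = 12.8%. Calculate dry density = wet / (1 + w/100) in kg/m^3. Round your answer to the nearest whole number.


Step 1: Dry density = wet density / (1 + w/100)
Step 2: Dry density = 1769 / (1 + 12.8/100)
Step 3: Dry density = 1769 / 1.128
Step 4: Dry density = 1568 kg/m^3

1568


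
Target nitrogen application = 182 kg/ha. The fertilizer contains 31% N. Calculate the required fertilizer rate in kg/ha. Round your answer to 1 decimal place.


Step 1: Fertilizer rate = target N / (N content / 100)
Step 2: Rate = 182 / (31 / 100)
Step 3: Rate = 182 / 0.31
Step 4: Rate = 587.1 kg/ha

587.1


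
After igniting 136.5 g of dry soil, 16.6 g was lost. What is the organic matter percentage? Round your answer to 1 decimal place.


Step 1: OM% = 100 * LOI / sample mass
Step 2: OM = 100 * 16.6 / 136.5
Step 3: OM = 12.2%

12.2


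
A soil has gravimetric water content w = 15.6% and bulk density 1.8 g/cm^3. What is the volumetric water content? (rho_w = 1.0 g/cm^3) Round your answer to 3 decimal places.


Step 1: theta = (w / 100) * BD / rho_w
Step 2: theta = (15.6 / 100) * 1.8 / 1.0
Step 3: theta = 0.156 * 1.8
Step 4: theta = 0.281

0.281


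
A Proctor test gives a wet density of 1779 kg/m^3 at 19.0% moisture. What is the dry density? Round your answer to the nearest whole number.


Step 1: Dry density = wet density / (1 + w/100)
Step 2: Dry density = 1779 / (1 + 19.0/100)
Step 3: Dry density = 1779 / 1.19
Step 4: Dry density = 1495 kg/m^3

1495


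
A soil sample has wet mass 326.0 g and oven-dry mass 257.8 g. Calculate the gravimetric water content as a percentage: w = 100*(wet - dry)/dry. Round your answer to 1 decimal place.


Step 1: Water mass = wet - dry = 326.0 - 257.8 = 68.2 g
Step 2: w = 100 * water mass / dry mass
Step 3: w = 100 * 68.2 / 257.8 = 26.5%

26.5


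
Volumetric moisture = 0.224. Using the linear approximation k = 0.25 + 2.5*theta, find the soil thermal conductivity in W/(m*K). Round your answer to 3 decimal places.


Step 1: k = 0.25 + 2.5 * theta
Step 2: k = 0.25 + 2.5 * 0.224
Step 3: k = 0.25 + 0.56
Step 4: k = 0.81 W/(m*K)

0.81


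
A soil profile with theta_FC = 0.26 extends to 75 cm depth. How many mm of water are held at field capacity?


Step 1: Water (mm) = theta_FC * depth (cm) * 10
Step 2: Water = 0.26 * 75 * 10
Step 3: Water = 195.0 mm

195.0


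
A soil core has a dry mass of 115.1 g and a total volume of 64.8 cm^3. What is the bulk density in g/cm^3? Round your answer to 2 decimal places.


Step 1: Identify the formula: BD = dry mass / volume
Step 2: Substitute values: BD = 115.1 / 64.8
Step 3: BD = 1.78 g/cm^3

1.78


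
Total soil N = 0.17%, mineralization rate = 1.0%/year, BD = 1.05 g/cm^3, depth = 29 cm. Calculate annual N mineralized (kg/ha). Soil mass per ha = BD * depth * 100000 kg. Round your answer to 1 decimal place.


Step 1: Soil mass per ha = BD * depth * 100000 = 1.05 * 29 * 100000 = 3045000 kg
Step 2: Total N pool = soil mass * N%/100 = 3045000 * 0.17/100 = 5176.5 kg/ha
Step 3: N mineralized = N pool * rate%/100 = 5176.5 * 1.0/100 = 51.8 kg/ha/yr

51.8


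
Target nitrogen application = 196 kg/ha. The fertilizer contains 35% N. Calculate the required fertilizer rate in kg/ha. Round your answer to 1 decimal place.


Step 1: Fertilizer rate = target N / (N content / 100)
Step 2: Rate = 196 / (35 / 100)
Step 3: Rate = 196 / 0.35
Step 4: Rate = 560.0 kg/ha

560.0


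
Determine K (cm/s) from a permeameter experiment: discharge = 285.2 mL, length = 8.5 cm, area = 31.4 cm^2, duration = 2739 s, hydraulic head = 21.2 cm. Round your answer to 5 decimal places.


Step 1: K = Q * L / (A * t * h)
Step 2: Numerator = 285.2 * 8.5 = 2424.2
Step 3: Denominator = 31.4 * 2739 * 21.2 = 1823297.52
Step 4: K = 2424.2 / 1823297.52 = 0.00133 cm/s

0.00133


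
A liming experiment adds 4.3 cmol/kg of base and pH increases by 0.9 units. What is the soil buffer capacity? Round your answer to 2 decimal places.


Step 1: BC = change in base / change in pH
Step 2: BC = 4.3 / 0.9
Step 3: BC = 4.78 cmol/(kg*pH unit)

4.78


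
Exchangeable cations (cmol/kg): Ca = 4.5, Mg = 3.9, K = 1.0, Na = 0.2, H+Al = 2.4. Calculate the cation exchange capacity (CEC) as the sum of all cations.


Step 1: CEC = Ca + Mg + K + Na + (H+Al)
Step 2: CEC = 4.5 + 3.9 + 1.0 + 0.2 + 2.4
Step 3: CEC = 12.0 cmol/kg

12.0


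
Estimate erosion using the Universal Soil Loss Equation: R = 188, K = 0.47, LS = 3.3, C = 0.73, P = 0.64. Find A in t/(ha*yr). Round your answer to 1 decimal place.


Step 1: A = R * K * LS * C * P
Step 2: R * K = 188 * 0.47 = 88.36
Step 3: (R*K) * LS = 88.36 * 3.3 = 291.588
Step 4: * C * P = 291.588 * 0.73 * 0.64 = 136.2
Step 5: A = 136.2 t/(ha*yr)

136.2


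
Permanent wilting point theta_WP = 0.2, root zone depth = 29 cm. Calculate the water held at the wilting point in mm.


Step 1: Water (mm) = theta_WP * depth * 10
Step 2: Water = 0.2 * 29 * 10
Step 3: Water = 58.0 mm

58.0


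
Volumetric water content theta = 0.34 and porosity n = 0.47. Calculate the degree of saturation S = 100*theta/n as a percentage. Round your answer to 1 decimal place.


Step 1: S = 100 * theta_v / n
Step 2: S = 100 * 0.34 / 0.47
Step 3: S = 72.3%

72.3


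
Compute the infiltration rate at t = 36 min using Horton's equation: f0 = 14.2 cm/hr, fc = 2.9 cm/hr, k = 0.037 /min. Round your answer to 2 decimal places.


Step 1: f = fc + (f0 - fc) * exp(-k * t)
Step 2: exp(-0.037 * 36) = 0.263949
Step 3: f = 2.9 + (14.2 - 2.9) * 0.263949
Step 4: f = 2.9 + 11.3 * 0.263949
Step 5: f = 5.88 cm/hr

5.88


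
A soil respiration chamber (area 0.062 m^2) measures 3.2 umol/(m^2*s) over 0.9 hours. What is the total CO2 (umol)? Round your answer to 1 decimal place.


Step 1: Convert time to seconds: 0.9 hr * 3600 = 3240.0 s
Step 2: Total = flux * area * time_s
Step 3: Total = 3.2 * 0.062 * 3240.0
Step 4: Total = 642.8 umol

642.8


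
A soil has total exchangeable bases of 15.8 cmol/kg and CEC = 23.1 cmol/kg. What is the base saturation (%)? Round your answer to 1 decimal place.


Step 1: BS = 100 * (sum of bases) / CEC
Step 2: BS = 100 * 15.8 / 23.1
Step 3: BS = 68.4%

68.4


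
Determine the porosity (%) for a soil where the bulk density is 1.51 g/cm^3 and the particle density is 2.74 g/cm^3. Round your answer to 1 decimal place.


Step 1: Formula: n = 100 * (1 - BD / PD)
Step 2: n = 100 * (1 - 1.51 / 2.74)
Step 3: n = 100 * (1 - 0.55109)
Step 4: n = 44.9%

44.9


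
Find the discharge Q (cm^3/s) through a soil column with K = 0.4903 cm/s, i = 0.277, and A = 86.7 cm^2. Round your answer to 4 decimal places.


Step 1: Apply Darcy's law: Q = K * i * A
Step 2: Q = 0.4903 * 0.277 * 86.7
Step 3: Q = 11.775 cm^3/s

11.775


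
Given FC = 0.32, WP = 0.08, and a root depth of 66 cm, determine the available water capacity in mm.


Step 1: Available water = (FC - WP) * depth * 10
Step 2: AW = (0.32 - 0.08) * 66 * 10
Step 3: AW = 0.24 * 66 * 10
Step 4: AW = 158.4 mm

158.4


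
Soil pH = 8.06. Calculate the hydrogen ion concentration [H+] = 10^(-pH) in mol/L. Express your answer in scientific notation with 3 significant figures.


Step 1: [H+] = 10^(-pH)
Step 2: [H+] = 10^(-8.06)
Step 3: [H+] = 8.71e-09 mol/L

8.71e-09


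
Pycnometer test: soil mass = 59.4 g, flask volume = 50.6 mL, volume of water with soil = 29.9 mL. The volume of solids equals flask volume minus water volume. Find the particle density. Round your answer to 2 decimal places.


Step 1: Volume of solids = flask volume - water volume with soil
Step 2: V_solids = 50.6 - 29.9 = 20.7 mL
Step 3: Particle density = mass / V_solids = 59.4 / 20.7 = 2.87 g/cm^3

2.87


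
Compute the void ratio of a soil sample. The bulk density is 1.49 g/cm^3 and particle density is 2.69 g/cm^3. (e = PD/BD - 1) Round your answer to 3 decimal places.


Step 1: e = PD / BD - 1
Step 2: e = 2.69 / 1.49 - 1
Step 3: e = 1.80537 - 1
Step 4: e = 0.805

0.805


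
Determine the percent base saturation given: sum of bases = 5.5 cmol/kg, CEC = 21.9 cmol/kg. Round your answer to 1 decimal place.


Step 1: BS = 100 * (sum of bases) / CEC
Step 2: BS = 100 * 5.5 / 21.9
Step 3: BS = 25.1%

25.1


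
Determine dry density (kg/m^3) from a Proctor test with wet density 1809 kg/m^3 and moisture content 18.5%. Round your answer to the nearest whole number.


Step 1: Dry density = wet density / (1 + w/100)
Step 2: Dry density = 1809 / (1 + 18.5/100)
Step 3: Dry density = 1809 / 1.185
Step 4: Dry density = 1527 kg/m^3

1527


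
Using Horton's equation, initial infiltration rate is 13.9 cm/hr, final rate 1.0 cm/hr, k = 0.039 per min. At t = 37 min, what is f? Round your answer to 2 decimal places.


Step 1: f = fc + (f0 - fc) * exp(-k * t)
Step 2: exp(-0.039 * 37) = 0.236218
Step 3: f = 1.0 + (13.9 - 1.0) * 0.236218
Step 4: f = 1.0 + 12.9 * 0.236218
Step 5: f = 4.05 cm/hr

4.05


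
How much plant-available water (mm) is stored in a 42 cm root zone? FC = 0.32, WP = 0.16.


Step 1: Available water = (FC - WP) * depth * 10
Step 2: AW = (0.32 - 0.16) * 42 * 10
Step 3: AW = 0.16 * 42 * 10
Step 4: AW = 67.2 mm

67.2


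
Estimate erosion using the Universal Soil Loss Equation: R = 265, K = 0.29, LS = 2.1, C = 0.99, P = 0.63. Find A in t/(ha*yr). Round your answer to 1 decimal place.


Step 1: A = R * K * LS * C * P
Step 2: R * K = 265 * 0.29 = 76.85
Step 3: (R*K) * LS = 76.85 * 2.1 = 161.385
Step 4: * C * P = 161.385 * 0.99 * 0.63 = 100.7
Step 5: A = 100.7 t/(ha*yr)

100.7


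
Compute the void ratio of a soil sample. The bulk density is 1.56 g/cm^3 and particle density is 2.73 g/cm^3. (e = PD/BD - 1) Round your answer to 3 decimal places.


Step 1: e = PD / BD - 1
Step 2: e = 2.73 / 1.56 - 1
Step 3: e = 1.75 - 1
Step 4: e = 0.75

0.75


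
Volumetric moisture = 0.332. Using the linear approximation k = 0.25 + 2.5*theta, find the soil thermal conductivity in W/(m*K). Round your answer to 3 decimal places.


Step 1: k = 0.25 + 2.5 * theta
Step 2: k = 0.25 + 2.5 * 0.332
Step 3: k = 0.25 + 0.83
Step 4: k = 1.08 W/(m*K)

1.08


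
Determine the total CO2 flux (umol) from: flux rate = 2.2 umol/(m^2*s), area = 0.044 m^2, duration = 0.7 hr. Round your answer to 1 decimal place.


Step 1: Convert time to seconds: 0.7 hr * 3600 = 2520.0 s
Step 2: Total = flux * area * time_s
Step 3: Total = 2.2 * 0.044 * 2520.0
Step 4: Total = 243.9 umol

243.9


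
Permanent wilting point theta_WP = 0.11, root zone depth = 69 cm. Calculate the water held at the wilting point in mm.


Step 1: Water (mm) = theta_WP * depth * 10
Step 2: Water = 0.11 * 69 * 10
Step 3: Water = 75.9 mm

75.9


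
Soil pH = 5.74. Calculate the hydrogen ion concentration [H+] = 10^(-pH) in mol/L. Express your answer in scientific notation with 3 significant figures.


Step 1: [H+] = 10^(-pH)
Step 2: [H+] = 10^(-5.74)
Step 3: [H+] = 1.82e-06 mol/L

1.82e-06


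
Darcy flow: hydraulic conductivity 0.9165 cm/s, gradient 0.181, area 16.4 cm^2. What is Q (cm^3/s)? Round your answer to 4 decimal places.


Step 1: Apply Darcy's law: Q = K * i * A
Step 2: Q = 0.9165 * 0.181 * 16.4
Step 3: Q = 2.7205 cm^3/s

2.7205


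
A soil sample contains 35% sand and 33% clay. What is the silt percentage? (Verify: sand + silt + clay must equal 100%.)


Step 1: sand + silt + clay = 100%
Step 2: silt = 100 - sand - clay
Step 3: silt = 100 - 35 - 33
Step 4: silt = 32%

32


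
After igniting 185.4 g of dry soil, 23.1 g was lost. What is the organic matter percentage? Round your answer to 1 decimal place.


Step 1: OM% = 100 * LOI / sample mass
Step 2: OM = 100 * 23.1 / 185.4
Step 3: OM = 12.5%

12.5


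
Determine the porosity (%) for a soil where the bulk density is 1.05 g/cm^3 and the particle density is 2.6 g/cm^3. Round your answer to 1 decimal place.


Step 1: Formula: n = 100 * (1 - BD / PD)
Step 2: n = 100 * (1 - 1.05 / 2.6)
Step 3: n = 100 * (1 - 0.40385)
Step 4: n = 59.6%

59.6


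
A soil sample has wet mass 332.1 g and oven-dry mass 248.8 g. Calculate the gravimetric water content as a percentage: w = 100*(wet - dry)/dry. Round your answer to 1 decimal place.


Step 1: Water mass = wet - dry = 332.1 - 248.8 = 83.3 g
Step 2: w = 100 * water mass / dry mass
Step 3: w = 100 * 83.3 / 248.8 = 33.5%

33.5


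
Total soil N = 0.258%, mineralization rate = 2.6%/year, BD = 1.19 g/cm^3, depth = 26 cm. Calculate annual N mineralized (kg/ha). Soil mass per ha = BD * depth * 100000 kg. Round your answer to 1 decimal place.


Step 1: Soil mass per ha = BD * depth * 100000 = 1.19 * 26 * 100000 = 3094000 kg
Step 2: Total N pool = soil mass * N%/100 = 3094000 * 0.258/100 = 7982.52 kg/ha
Step 3: N mineralized = N pool * rate%/100 = 7982.52 * 2.6/100 = 207.5 kg/ha/yr

207.5


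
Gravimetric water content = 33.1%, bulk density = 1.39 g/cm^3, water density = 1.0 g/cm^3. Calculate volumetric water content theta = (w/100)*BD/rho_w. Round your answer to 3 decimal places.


Step 1: theta = (w / 100) * BD / rho_w
Step 2: theta = (33.1 / 100) * 1.39 / 1.0
Step 3: theta = 0.331 * 1.39
Step 4: theta = 0.46

0.46


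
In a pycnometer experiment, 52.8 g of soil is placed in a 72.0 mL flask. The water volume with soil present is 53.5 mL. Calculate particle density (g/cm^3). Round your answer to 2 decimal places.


Step 1: Volume of solids = flask volume - water volume with soil
Step 2: V_solids = 72.0 - 53.5 = 18.5 mL
Step 3: Particle density = mass / V_solids = 52.8 / 18.5 = 2.85 g/cm^3

2.85


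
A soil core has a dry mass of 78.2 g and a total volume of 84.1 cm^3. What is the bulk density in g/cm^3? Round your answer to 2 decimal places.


Step 1: Identify the formula: BD = dry mass / volume
Step 2: Substitute values: BD = 78.2 / 84.1
Step 3: BD = 0.93 g/cm^3

0.93


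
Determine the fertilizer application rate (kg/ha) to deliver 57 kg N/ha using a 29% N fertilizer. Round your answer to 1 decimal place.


Step 1: Fertilizer rate = target N / (N content / 100)
Step 2: Rate = 57 / (29 / 100)
Step 3: Rate = 57 / 0.29
Step 4: Rate = 196.6 kg/ha

196.6


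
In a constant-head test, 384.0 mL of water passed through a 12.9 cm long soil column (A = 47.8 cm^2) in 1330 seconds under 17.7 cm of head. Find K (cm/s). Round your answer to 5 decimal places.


Step 1: K = Q * L / (A * t * h)
Step 2: Numerator = 384.0 * 12.9 = 4953.6
Step 3: Denominator = 47.8 * 1330 * 17.7 = 1125259.8
Step 4: K = 4953.6 / 1125259.8 = 0.0044 cm/s

0.0044


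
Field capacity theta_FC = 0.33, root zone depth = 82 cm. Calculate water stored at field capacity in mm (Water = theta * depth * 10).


Step 1: Water (mm) = theta_FC * depth (cm) * 10
Step 2: Water = 0.33 * 82 * 10
Step 3: Water = 270.6 mm

270.6


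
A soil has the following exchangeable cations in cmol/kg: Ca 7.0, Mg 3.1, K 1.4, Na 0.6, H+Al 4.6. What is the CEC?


Step 1: CEC = Ca + Mg + K + Na + (H+Al)
Step 2: CEC = 7.0 + 3.1 + 1.4 + 0.6 + 4.6
Step 3: CEC = 16.7 cmol/kg

16.7


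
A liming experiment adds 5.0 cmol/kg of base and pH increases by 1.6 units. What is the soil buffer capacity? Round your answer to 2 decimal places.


Step 1: BC = change in base / change in pH
Step 2: BC = 5.0 / 1.6
Step 3: BC = 3.13 cmol/(kg*pH unit)

3.13


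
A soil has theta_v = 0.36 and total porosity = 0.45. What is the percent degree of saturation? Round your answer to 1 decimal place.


Step 1: S = 100 * theta_v / n
Step 2: S = 100 * 0.36 / 0.45
Step 3: S = 80.0%

80.0


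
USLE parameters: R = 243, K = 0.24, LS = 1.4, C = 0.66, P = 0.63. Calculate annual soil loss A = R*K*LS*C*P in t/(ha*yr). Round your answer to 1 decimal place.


Step 1: A = R * K * LS * C * P
Step 2: R * K = 243 * 0.24 = 58.32
Step 3: (R*K) * LS = 58.32 * 1.4 = 81.648
Step 4: * C * P = 81.648 * 0.66 * 0.63 = 33.9
Step 5: A = 33.9 t/(ha*yr)

33.9


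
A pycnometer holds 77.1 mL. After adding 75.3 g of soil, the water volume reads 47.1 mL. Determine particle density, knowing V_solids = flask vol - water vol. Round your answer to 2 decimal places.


Step 1: Volume of solids = flask volume - water volume with soil
Step 2: V_solids = 77.1 - 47.1 = 30.0 mL
Step 3: Particle density = mass / V_solids = 75.3 / 30.0 = 2.51 g/cm^3

2.51


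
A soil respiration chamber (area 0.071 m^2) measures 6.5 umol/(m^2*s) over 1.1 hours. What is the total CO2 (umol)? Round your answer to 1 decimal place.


Step 1: Convert time to seconds: 1.1 hr * 3600 = 3960.0 s
Step 2: Total = flux * area * time_s
Step 3: Total = 6.5 * 0.071 * 3960.0
Step 4: Total = 1827.5 umol

1827.5


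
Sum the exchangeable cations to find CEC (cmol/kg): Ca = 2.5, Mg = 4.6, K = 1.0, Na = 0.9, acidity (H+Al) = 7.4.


Step 1: CEC = Ca + Mg + K + Na + (H+Al)
Step 2: CEC = 2.5 + 4.6 + 1.0 + 0.9 + 7.4
Step 3: CEC = 16.4 cmol/kg

16.4


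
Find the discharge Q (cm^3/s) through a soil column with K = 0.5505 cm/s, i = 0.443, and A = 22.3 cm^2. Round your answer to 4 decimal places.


Step 1: Apply Darcy's law: Q = K * i * A
Step 2: Q = 0.5505 * 0.443 * 22.3
Step 3: Q = 5.4383 cm^3/s

5.4383


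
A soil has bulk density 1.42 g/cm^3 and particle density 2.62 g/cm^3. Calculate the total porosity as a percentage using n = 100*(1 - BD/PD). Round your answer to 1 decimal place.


Step 1: Formula: n = 100 * (1 - BD / PD)
Step 2: n = 100 * (1 - 1.42 / 2.62)
Step 3: n = 100 * (1 - 0.54198)
Step 4: n = 45.8%

45.8


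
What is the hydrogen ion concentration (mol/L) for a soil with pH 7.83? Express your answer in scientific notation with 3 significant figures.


Step 1: [H+] = 10^(-pH)
Step 2: [H+] = 10^(-7.83)
Step 3: [H+] = 1.48e-08 mol/L

1.48e-08


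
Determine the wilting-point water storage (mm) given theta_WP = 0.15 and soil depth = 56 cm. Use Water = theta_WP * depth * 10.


Step 1: Water (mm) = theta_WP * depth * 10
Step 2: Water = 0.15 * 56 * 10
Step 3: Water = 84.0 mm

84.0


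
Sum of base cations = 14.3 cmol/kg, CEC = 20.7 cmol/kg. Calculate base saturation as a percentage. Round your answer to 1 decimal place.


Step 1: BS = 100 * (sum of bases) / CEC
Step 2: BS = 100 * 14.3 / 20.7
Step 3: BS = 69.1%

69.1


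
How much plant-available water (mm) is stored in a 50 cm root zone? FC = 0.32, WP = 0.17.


Step 1: Available water = (FC - WP) * depth * 10
Step 2: AW = (0.32 - 0.17) * 50 * 10
Step 3: AW = 0.15 * 50 * 10
Step 4: AW = 75.0 mm

75.0


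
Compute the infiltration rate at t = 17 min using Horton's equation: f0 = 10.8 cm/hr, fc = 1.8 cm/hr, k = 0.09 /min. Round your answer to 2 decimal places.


Step 1: f = fc + (f0 - fc) * exp(-k * t)
Step 2: exp(-0.09 * 17) = 0.216536
Step 3: f = 1.8 + (10.8 - 1.8) * 0.216536
Step 4: f = 1.8 + 9.0 * 0.216536
Step 5: f = 3.75 cm/hr

3.75


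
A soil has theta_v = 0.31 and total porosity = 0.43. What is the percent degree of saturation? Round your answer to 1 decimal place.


Step 1: S = 100 * theta_v / n
Step 2: S = 100 * 0.31 / 0.43
Step 3: S = 72.1%

72.1


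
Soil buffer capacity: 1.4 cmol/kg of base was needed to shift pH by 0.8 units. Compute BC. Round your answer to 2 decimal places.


Step 1: BC = change in base / change in pH
Step 2: BC = 1.4 / 0.8
Step 3: BC = 1.75 cmol/(kg*pH unit)

1.75


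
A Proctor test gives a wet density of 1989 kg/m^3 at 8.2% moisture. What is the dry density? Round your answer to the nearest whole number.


Step 1: Dry density = wet density / (1 + w/100)
Step 2: Dry density = 1989 / (1 + 8.2/100)
Step 3: Dry density = 1989 / 1.082
Step 4: Dry density = 1838 kg/m^3

1838


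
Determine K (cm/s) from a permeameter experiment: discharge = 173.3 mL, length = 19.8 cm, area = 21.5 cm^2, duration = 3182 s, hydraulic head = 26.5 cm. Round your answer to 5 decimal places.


Step 1: K = Q * L / (A * t * h)
Step 2: Numerator = 173.3 * 19.8 = 3431.34
Step 3: Denominator = 21.5 * 3182 * 26.5 = 1812944.5
Step 4: K = 3431.34 / 1812944.5 = 0.00189 cm/s

0.00189


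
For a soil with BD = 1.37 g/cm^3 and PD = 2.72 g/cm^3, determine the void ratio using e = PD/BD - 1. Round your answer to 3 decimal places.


Step 1: e = PD / BD - 1
Step 2: e = 2.72 / 1.37 - 1
Step 3: e = 1.9854 - 1
Step 4: e = 0.985

0.985


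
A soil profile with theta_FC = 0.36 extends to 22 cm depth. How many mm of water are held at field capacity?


Step 1: Water (mm) = theta_FC * depth (cm) * 10
Step 2: Water = 0.36 * 22 * 10
Step 3: Water = 79.2 mm

79.2


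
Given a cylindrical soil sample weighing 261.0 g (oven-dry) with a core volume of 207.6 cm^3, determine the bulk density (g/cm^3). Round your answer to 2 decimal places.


Step 1: Identify the formula: BD = dry mass / volume
Step 2: Substitute values: BD = 261.0 / 207.6
Step 3: BD = 1.26 g/cm^3

1.26


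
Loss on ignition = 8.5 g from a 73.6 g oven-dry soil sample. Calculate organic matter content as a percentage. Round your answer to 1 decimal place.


Step 1: OM% = 100 * LOI / sample mass
Step 2: OM = 100 * 8.5 / 73.6
Step 3: OM = 11.5%

11.5


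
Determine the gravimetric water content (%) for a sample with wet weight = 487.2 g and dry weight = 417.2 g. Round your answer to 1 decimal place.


Step 1: Water mass = wet - dry = 487.2 - 417.2 = 70.0 g
Step 2: w = 100 * water mass / dry mass
Step 3: w = 100 * 70.0 / 417.2 = 16.8%

16.8


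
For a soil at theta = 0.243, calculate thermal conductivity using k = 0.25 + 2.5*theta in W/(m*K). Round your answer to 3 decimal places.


Step 1: k = 0.25 + 2.5 * theta
Step 2: k = 0.25 + 2.5 * 0.243
Step 3: k = 0.25 + 0.608
Step 4: k = 0.858 W/(m*K)

0.858


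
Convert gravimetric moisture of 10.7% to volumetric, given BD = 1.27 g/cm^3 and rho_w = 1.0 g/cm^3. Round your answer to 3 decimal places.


Step 1: theta = (w / 100) * BD / rho_w
Step 2: theta = (10.7 / 100) * 1.27 / 1.0
Step 3: theta = 0.107 * 1.27
Step 4: theta = 0.136

0.136


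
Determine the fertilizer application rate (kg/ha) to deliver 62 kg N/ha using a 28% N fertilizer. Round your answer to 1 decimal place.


Step 1: Fertilizer rate = target N / (N content / 100)
Step 2: Rate = 62 / (28 / 100)
Step 3: Rate = 62 / 0.28
Step 4: Rate = 221.4 kg/ha

221.4


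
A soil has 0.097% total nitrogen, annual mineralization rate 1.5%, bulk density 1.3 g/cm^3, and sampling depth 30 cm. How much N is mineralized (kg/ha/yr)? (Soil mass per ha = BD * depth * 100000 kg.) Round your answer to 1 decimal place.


Step 1: Soil mass per ha = BD * depth * 100000 = 1.3 * 30 * 100000 = 3900000 kg
Step 2: Total N pool = soil mass * N%/100 = 3900000 * 0.097/100 = 3783.0 kg/ha
Step 3: N mineralized = N pool * rate%/100 = 3783.0 * 1.5/100 = 56.7 kg/ha/yr

56.7


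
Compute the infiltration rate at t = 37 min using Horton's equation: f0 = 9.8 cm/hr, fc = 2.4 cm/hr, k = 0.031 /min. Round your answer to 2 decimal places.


Step 1: f = fc + (f0 - fc) * exp(-k * t)
Step 2: exp(-0.031 * 37) = 0.317588
Step 3: f = 2.4 + (9.8 - 2.4) * 0.317588
Step 4: f = 2.4 + 7.4 * 0.317588
Step 5: f = 4.75 cm/hr

4.75


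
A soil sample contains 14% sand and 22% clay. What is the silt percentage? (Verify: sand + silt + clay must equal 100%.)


Step 1: sand + silt + clay = 100%
Step 2: silt = 100 - sand - clay
Step 3: silt = 100 - 14 - 22
Step 4: silt = 64%

64


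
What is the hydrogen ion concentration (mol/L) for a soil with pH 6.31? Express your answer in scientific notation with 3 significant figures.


Step 1: [H+] = 10^(-pH)
Step 2: [H+] = 10^(-6.31)
Step 3: [H+] = 4.90e-07 mol/L

4.90e-07


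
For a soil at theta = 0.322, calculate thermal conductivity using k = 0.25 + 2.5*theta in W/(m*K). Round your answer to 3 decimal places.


Step 1: k = 0.25 + 2.5 * theta
Step 2: k = 0.25 + 2.5 * 0.322
Step 3: k = 0.25 + 0.805
Step 4: k = 1.055 W/(m*K)

1.055


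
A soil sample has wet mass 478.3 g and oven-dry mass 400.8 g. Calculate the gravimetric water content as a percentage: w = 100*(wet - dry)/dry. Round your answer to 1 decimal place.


Step 1: Water mass = wet - dry = 478.3 - 400.8 = 77.5 g
Step 2: w = 100 * water mass / dry mass
Step 3: w = 100 * 77.5 / 400.8 = 19.3%

19.3


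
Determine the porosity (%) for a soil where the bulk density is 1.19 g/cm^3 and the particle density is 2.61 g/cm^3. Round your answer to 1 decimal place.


Step 1: Formula: n = 100 * (1 - BD / PD)
Step 2: n = 100 * (1 - 1.19 / 2.61)
Step 3: n = 100 * (1 - 0.45594)
Step 4: n = 54.4%

54.4


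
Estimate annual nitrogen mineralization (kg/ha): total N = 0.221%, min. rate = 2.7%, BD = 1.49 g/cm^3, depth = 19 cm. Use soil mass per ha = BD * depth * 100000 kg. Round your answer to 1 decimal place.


Step 1: Soil mass per ha = BD * depth * 100000 = 1.49 * 19 * 100000 = 2831000 kg
Step 2: Total N pool = soil mass * N%/100 = 2831000 * 0.221/100 = 6256.51 kg/ha
Step 3: N mineralized = N pool * rate%/100 = 6256.51 * 2.7/100 = 168.9 kg/ha/yr

168.9


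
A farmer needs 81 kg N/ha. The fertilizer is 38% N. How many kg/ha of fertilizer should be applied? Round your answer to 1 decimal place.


Step 1: Fertilizer rate = target N / (N content / 100)
Step 2: Rate = 81 / (38 / 100)
Step 3: Rate = 81 / 0.38
Step 4: Rate = 213.2 kg/ha

213.2


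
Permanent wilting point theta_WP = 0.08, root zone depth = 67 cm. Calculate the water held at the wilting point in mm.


Step 1: Water (mm) = theta_WP * depth * 10
Step 2: Water = 0.08 * 67 * 10
Step 3: Water = 53.6 mm

53.6


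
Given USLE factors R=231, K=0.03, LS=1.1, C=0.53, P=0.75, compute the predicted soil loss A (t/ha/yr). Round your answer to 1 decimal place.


Step 1: A = R * K * LS * C * P
Step 2: R * K = 231 * 0.03 = 6.93
Step 3: (R*K) * LS = 6.93 * 1.1 = 7.623
Step 4: * C * P = 7.623 * 0.53 * 0.75 = 3.0
Step 5: A = 3.0 t/(ha*yr)

3.0


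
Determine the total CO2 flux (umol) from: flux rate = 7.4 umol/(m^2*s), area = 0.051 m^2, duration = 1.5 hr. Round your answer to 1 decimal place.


Step 1: Convert time to seconds: 1.5 hr * 3600 = 5400.0 s
Step 2: Total = flux * area * time_s
Step 3: Total = 7.4 * 0.051 * 5400.0
Step 4: Total = 2038.0 umol

2038.0


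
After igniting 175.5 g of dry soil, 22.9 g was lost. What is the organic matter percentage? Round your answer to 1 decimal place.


Step 1: OM% = 100 * LOI / sample mass
Step 2: OM = 100 * 22.9 / 175.5
Step 3: OM = 13.0%

13.0


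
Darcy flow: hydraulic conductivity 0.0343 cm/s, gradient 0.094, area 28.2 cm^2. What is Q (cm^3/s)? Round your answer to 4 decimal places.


Step 1: Apply Darcy's law: Q = K * i * A
Step 2: Q = 0.0343 * 0.094 * 28.2
Step 3: Q = 0.0909 cm^3/s

0.0909


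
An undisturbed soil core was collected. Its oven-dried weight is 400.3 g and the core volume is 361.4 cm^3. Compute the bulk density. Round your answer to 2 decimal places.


Step 1: Identify the formula: BD = dry mass / volume
Step 2: Substitute values: BD = 400.3 / 361.4
Step 3: BD = 1.11 g/cm^3

1.11
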